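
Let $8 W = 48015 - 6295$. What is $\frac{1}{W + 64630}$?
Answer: $\frac{1}{69845} \approx 1.4317 \cdot 10^{-5}$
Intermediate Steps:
$W = 5215$ ($W = \frac{48015 - 6295}{8} = \frac{1}{8} \cdot 41720 = 5215$)
$\frac{1}{W + 64630} = \frac{1}{5215 + 64630} = \frac{1}{69845}$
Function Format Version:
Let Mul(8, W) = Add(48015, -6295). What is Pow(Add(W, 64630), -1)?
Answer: Rational(1, 69845) ≈ 1.4317e-5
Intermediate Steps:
W = 5215 (W = Mul(Rational(1, 8), Add(48015, -6295)) = Mul(Rational(1, 8), 41720) = 5215)
Pow(Add(W, 64630), -1) = Pow(Add(5215, 64630), -1) = Pow(69845, -1) = Rational(1, 69845)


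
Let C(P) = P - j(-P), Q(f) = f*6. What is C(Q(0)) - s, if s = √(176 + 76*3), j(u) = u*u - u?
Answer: -2*√101 ≈ -20.100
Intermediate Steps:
j(u) = u² - u
Q(f) = 6*f
C(P) = P + P*(-1 - P) (C(P) = P - (-P)*(-1 - P) = P - (-1)*P*(-1 - P) = P + P*(-1 - P))
s = 2*√101 (s = √(176 + 228) = √404 = 2*√101 ≈ 20.100)
C(Q(0)) - s = -(6*0)² - 2*√101 = -1*0² - 2*√101 = -1*0 - 2*√101 = 0 - 2*√101 = -2*√101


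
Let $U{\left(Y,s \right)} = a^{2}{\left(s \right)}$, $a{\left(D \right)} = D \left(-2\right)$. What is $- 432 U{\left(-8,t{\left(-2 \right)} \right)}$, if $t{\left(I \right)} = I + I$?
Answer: $-27648$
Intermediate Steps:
$t{\left(I \right)} = 2 I$
$a{\left(D \right)} = - 2 D$
$U{\left(Y,s \right)} = 4 s^{2}$ ($U{\left(Y,s \right)} = \left(- 2 s\right)^{2} = 4 s^{2}$)
$- 432 U{\left(-8,t{\left(-2 \right)} \right)} = - 432 \cdot 4 \left(2 \left(-2\right)\right)^{2} = - 432 \cdot 4 \left(-4\right)^{2} = - 432 \cdot 4 \cdot 16 = \left(-432\right) 64 = -27648$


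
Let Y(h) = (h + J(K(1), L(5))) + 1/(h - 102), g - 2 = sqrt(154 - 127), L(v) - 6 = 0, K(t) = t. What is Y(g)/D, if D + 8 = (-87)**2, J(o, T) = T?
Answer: 79684/75405853 + 29916*sqrt(3)/75405853 ≈ 0.0017439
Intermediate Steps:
L(v) = 6 (L(v) = 6 + 0 = 6)
g = 2 + 3*sqrt(3) (g = 2 + sqrt(154 - 127) = 2 + sqrt(27) = 2 + 3*sqrt(3) ≈ 7.1962)
D = 7561 (D = -8 + (-87)**2 = -8 + 7569 = 7561)
Y(h) = 6 + h + 1/(-102 + h) (Y(h) = (h + 6) + 1/(h - 102) = (6 + h) + 1/(-102 + h) = 6 + h + 1/(-102 + h))
Y(g)/D = ((-611 + (2 + 3*sqrt(3))**2 - 96*(2 + 3*sqrt(3)))/(-102 + (2 + 3*sqrt(3))))/7561 = ((-611 + (2 + 3*sqrt(3))**2 + (-192 - 288*sqrt(3)))/(-100 + 3*sqrt(3)))*(1/7561) = ((-803 + (2 + 3*sqrt(3))**2 - 288*sqrt(3))/(-100 + 3*sqrt(3)))*(1/7561) = (-803 + (2 + 3*sqrt(3))**2 - 288*sqrt(3))/(7561*(-100 + 3*sqrt(3)))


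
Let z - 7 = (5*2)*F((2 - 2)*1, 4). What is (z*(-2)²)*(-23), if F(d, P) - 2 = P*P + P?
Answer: -20884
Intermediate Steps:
F(d, P) = 2 + P + P² (F(d, P) = 2 + (P*P + P) = 2 + (P² + P) = 2 + (P + P²) = 2 + P + P²)
z = 227 (z = 7 + (5*2)*(2 + 4 + 4²) = 7 + 10*(2 + 4 + 16) = 7 + 10*22 = 7 + 220 = 227)
(z*(-2)²)*(-23) = (227*(-2)²)*(-23) = (227*4)*(-23) = 908*(-23) = -20884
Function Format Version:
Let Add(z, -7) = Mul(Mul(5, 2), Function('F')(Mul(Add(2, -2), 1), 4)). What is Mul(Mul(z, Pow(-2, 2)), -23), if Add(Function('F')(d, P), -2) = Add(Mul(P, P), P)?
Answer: -20884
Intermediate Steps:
Function('F')(d, P) = Add(2, P, Pow(P, 2)) (Function('F')(d, P) = Add(2, Add(Mul(P, P), P)) = Add(2, Add(Pow(P, 2), P)) = Add(2, Add(P, Pow(P, 2))) = Add(2, P, Pow(P, 2)))
z = 227 (z = Add(7, Mul(Mul(5, 2), Add(2, 4, Pow(4, 2)))) = Add(7, Mul(10, Add(2, 4, 16))) = Add(7, Mul(10, 22)) = Add(7, 220) = 227)
Mul(Mul(z, Pow(-2, 2)), -23) = Mul(Mul(227, Pow(-2, 2)), -23) = Mul(Mul(227, 4), -23) = Mul(908, -23) = -20884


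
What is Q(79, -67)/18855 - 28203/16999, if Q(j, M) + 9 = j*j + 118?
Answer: -84764783/64103229 ≈ -1.3223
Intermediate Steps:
Q(j, M) = 109 + j² (Q(j, M) = -9 + (j*j + 118) = -9 + (j² + 118) = -9 + (118 + j²) = 109 + j²)
Q(79, -67)/18855 - 28203/16999 = (109 + 79²)/18855 - 28203/16999 = (109 + 6241)*(1/18855) - 28203*1/16999 = 6350*(1/18855) - 28203/16999 = 1270/3771 - 28203/16999 = -84764783/64103229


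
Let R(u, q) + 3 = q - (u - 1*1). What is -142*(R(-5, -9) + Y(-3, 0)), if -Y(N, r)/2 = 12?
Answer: 4260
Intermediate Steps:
Y(N, r) = -24 (Y(N, r) = -2*12 = -24)
R(u, q) = -2 + q - u (R(u, q) = -3 + (q - (u - 1*1)) = -3 + (q - (u - 1)) = -3 + (q - (-1 + u)) = -3 + (q + (1 - u)) = -3 + (1 + q - u) = -2 + q - u)
-142*(R(-5, -9) + Y(-3, 0)) = -142*((-2 - 9 - 1*(-5)) - 24) = -142*((-2 - 9 + 5) - 24) = -142*(-6 - 24) = -142*(-30) = 4260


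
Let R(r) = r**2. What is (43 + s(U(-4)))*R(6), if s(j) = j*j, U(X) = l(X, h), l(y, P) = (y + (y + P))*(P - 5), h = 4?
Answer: 2124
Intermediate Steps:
l(y, P) = (-5 + P)*(P + 2*y) (l(y, P) = (y + (P + y))*(-5 + P) = (P + 2*y)*(-5 + P) = (-5 + P)*(P + 2*y))
U(X) = -4 - 2*X (U(X) = 4**2 - 10*X - 5*4 + 2*4*X = 16 - 10*X - 20 + 8*X = -4 - 2*X)
s(j) = j**2
(43 + s(U(-4)))*R(6) = (43 + (-4 - 2*(-4))**2)*6**2 = (43 + (-4 + 8)**2)*36 = (43 + 4**2)*36 = (43 + 16)*36 = 59*36 = 2124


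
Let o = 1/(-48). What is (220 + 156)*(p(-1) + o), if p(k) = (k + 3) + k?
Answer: 2209/6 ≈ 368.17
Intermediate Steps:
o = -1/48 ≈ -0.020833
p(k) = 3 + 2*k (p(k) = (3 + k) + k = 3 + 2*k)
(220 + 156)*(p(-1) + o) = (220 + 156)*((3 + 2*(-1)) - 1/48) = 376*((3 - 2) - 1/48) = 376*(1 - 1/48) = 376*(47/48) = 2209/6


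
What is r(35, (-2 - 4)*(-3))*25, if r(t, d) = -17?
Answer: -425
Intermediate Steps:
r(35, (-2 - 4)*(-3))*25 = -17*25 = -425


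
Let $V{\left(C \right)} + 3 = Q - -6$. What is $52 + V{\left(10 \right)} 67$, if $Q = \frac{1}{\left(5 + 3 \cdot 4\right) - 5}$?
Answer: $\frac{3103}{12} \approx 258.58$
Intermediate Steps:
$Q = \frac{1}{12}$ ($Q = \frac{1}{\left(5 + 12\right) - 5} = \frac{1}{17 - 5} = \frac{1}{12} \approx 0.083333$)
$V{\left(C \right)} = \frac{37}{12}$ ($V{\left(C \right)} = -3 + \left(\frac{1}{12} - -6\right) = -3 + \left(\frac{1}{12} + 6\right) = -3 + \frac{73}{12} = \frac{37}{12}$)
$52 + V{\left(10 \right)} 67 = 52 + \frac{37}{12} \cdot 67 = 52 + \frac{2479}{12} = \frac{3103}{12}$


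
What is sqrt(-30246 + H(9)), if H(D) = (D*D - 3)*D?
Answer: 2*I*sqrt(7386) ≈ 171.88*I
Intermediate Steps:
H(D) = D*(-3 + D**2) (H(D) = (D**2 - 3)*D = (-3 + D**2)*D = D*(-3 + D**2))
sqrt(-30246 + H(9)) = sqrt(-30246 + 9*(-3 + 9**2)) = sqrt(-30246 + 9*(-3 + 81)) = sqrt(-30246 + 9*78) = sqrt(-30246 + 702) = sqrt(-29544) = 2*I*sqrt(7386)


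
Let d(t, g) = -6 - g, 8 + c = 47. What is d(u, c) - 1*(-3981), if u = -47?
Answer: 3936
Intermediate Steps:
c = 39 (c = -8 + 47 = 39)
d(u, c) - 1*(-3981) = (-6 - 1*39) - 1*(-3981) = (-6 - 39) + 3981 = -45 + 3981 = 3936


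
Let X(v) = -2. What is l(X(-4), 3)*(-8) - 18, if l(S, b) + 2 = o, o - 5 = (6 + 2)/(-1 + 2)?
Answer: -106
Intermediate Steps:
o = 13 (o = 5 + (6 + 2)/(-1 + 2) = 5 + 8/1 = 5 + 8*1 = 5 + 8 = 13)
l(S, b) = 11 (l(S, b) = -2 + 13 = 11)
l(X(-4), 3)*(-8) - 18 = 11*(-8) - 18 = -88 - 18 = -106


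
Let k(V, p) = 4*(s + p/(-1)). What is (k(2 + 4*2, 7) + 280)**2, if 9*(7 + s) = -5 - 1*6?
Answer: 3888784/81 ≈ 48010.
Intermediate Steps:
s = -74/9 (s = -7 + (-5 - 1*6)/9 = -7 + (-5 - 6)/9 = -7 + (1/9)*(-11) = -7 - 11/9 = -74/9 ≈ -8.2222)
k(V, p) = -296/9 - 4*p (k(V, p) = 4*(-74/9 + p/(-1)) = 4*(-74/9 + p*(-1)) = 4*(-74/9 - p) = -296/9 - 4*p)
(k(2 + 4*2, 7) + 280)**2 = ((-296/9 - 4*7) + 280)**2 = ((-296/9 - 28) + 280)**2 = (-548/9 + 280)**2 = (1972/9)**2 = 3888784/81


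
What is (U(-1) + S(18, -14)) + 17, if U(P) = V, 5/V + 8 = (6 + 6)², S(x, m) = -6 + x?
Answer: 3949/136 ≈ 29.037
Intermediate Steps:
V = 5/136 (V = 5/(-8 + (6 + 6)²) = 5/(-8 + 12²) = 5/(-8 + 144) = 5/136 ≈ 0.036765)
U(P) = 5/136
(U(-1) + S(18, -14)) + 17 = (5/136 + (-6 + 18)) + 17 = (5/136 + 12) + 17 = 1637/136 + 17 = 3949/136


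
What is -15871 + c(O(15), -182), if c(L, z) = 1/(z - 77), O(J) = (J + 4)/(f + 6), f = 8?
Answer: -4110590/259 ≈ -15871.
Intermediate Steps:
O(J) = 2/7 + J/14 (O(J) = (J + 4)/(8 + 6) = (4 + J)/14 = (4 + J)*(1/14) = 2/7 + J/14)
c(L, z) = 1/(-77 + z)
-15871 + c(O(15), -182) = -15871 + 1/(-77 - 182) = -15871 + 1/(-259) = -15871 - 1/259 = -4110590/259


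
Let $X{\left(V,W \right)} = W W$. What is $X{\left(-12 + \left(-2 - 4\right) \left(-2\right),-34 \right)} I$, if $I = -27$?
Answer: $-31212$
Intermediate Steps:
$X{\left(V,W \right)} = W^{2}$
$X{\left(-12 + \left(-2 - 4\right) \left(-2\right),-34 \right)} I = \left(-34\right)^{2} \left(-27\right) = 1156 \left(-27\right) = -31212$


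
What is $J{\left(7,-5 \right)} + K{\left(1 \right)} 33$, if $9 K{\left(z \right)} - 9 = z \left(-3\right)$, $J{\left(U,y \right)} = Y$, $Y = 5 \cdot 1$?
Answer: $27$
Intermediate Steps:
$Y = 5$
$J{\left(U,y \right)} = 5$
$K{\left(z \right)} = 1 - \frac{z}{3}$ ($K{\left(z \right)} = 1 + \frac{z \left(-3\right)}{9} = 1 + \frac{\left(-3\right) z}{9} = 1 - \frac{z}{3}$)
$J{\left(7,-5 \right)} + K{\left(1 \right)} 33 = 5 + \left(1 - \frac{1}{3}\right) 33 = 5 + \frac{2}{3} \cdot 33 = 5 + 22 = 27$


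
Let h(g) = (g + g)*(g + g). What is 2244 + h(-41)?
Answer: 8968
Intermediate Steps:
h(g) = 4*g² (h(g) = (2*g)*(2*g) = 4*g²)
2244 + h(-41) = 2244 + 4*(-41)² = 2244 + 4*1681 = 2244 + 6724 = 8968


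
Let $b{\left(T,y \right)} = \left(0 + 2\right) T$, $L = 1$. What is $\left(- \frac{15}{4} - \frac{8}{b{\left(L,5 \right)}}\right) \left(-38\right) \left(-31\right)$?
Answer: $- \frac{18259}{2} \approx -9129.5$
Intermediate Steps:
$b{\left(T,y \right)} = 2 T$
$\left(- \frac{15}{4} - \frac{8}{b{\left(L,5 \right)}}\right) \left(-38\right) \left(-31\right) = \left(- \frac{15}{4} - \frac{8}{2 \cdot 1}\right) \left(-38\right) \left(-31\right) = \left(\left(-15\right) \frac{1}{4} - \frac{8}{2}\right) \left(-38\right) \left(-31\right) = \left(- \frac{15}{4} - 4\right) \left(-38\right) \left(-31\right) = \left(- \frac{31}{4}\right) \left(-38\right) \left(-31\right) = \frac{589}{2} \left(-31\right) = - \frac{18259}{2}$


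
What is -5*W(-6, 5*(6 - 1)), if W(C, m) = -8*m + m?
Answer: 875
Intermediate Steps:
W(C, m) = -7*m
-5*W(-6, 5*(6 - 1)) = -(-35)*5*(6 - 1) = -(-35)*5*5 = -(-35)*25 = -5*(-175) = 875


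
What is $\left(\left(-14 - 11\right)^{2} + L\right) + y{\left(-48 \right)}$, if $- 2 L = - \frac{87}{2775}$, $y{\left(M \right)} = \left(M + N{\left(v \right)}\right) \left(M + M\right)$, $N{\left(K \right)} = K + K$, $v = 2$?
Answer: $\frac{8970679}{1850} \approx 4849.0$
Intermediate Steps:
$N{\left(K \right)} = 2 K$
$y{\left(M \right)} = 2 M \left(4 + M\right)$ ($y{\left(M \right)} = \left(M + 2 \cdot 2\right) \left(M + M\right) = \left(M + 4\right) 2 M = \left(4 + M\right) 2 M = 2 M \left(4 + M\right)$)
$L = \frac{29}{1850}$ ($L = - \frac{\left(-87\right) \frac{1}{2775}}{2} = \left(- \frac{1}{2}\right) \left(- \frac{29}{925}\right) = \frac{29}{1850} \approx 0.015676$)
$\left(\left(-14 - 11\right)^{2} + L\right) + y{\left(-48 \right)} = \left(\left(-14 - 11\right)^{2} + \frac{29}{1850}\right) + 2 \left(-48\right) \left(4 - 48\right) = \left(\left(-25\right)^{2} + \frac{29}{1850}\right) + 2 \left(-48\right) \left(-44\right) = \left(625 + \frac{29}{1850}\right) + 4224 = \frac{1156279}{1850} + 4224 = \frac{8970679}{1850}$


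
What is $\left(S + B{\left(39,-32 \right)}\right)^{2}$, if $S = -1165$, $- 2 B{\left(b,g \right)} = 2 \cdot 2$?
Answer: $1361889$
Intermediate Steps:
$B{\left(b,g \right)} = -2$ ($B{\left(b,g \right)} = - \frac{2 \cdot 2}{2} = \left(- \frac{1}{2}\right) 4 = -2$)
$\left(S + B{\left(39,-32 \right)}\right)^{2} = \left(-1165 - 2\right)^{2} = \left(-1167\right)^{2} = 1361889$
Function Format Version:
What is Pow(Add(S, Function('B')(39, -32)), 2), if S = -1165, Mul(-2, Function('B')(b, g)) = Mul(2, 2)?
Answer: 1361889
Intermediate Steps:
Function('B')(b, g) = -2 (Function('B')(b, g) = Mul(Rational(-1, 2), Mul(2, 2)) = Mul(Rational(-1, 2), 4) = -2)
Pow(Add(S, Function('B')(39, -32)), 2) = Pow(Add(-1165, -2), 2) = Pow(-1167, 2) = 1361889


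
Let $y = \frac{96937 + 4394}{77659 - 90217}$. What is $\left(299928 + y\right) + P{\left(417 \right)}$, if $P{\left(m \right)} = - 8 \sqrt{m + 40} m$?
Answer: $\frac{1255464831}{4186} - 3336 \sqrt{457} \approx 2.286 \cdot 10^{5}$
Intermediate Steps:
$y = - \frac{33777}{4186}$ ($y = \frac{101331}{-12558} = 101331 \left(- \frac{1}{12558}\right) = - \frac{33777}{4186} \approx -8.069$)
$P{\left(m \right)} = - 8 m \sqrt{40 + m}$ ($P{\left(m \right)} = - 8 \sqrt{40 + m} m = - 8 m \sqrt{40 + m}$)
$\left(299928 + y\right) + P{\left(417 \right)} = \left(299928 - \frac{33777}{4186}\right) - 3336 \sqrt{40 + 417} = \frac{1255464831}{4186} - 3336 \sqrt{457}$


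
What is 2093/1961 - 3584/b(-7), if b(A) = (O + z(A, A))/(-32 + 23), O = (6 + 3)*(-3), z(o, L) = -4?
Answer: -63189133/60791 ≈ -1039.4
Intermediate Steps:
O = -27 (O = 9*(-3) = -27)
b(A) = 31/9 (b(A) = (-27 - 4)/(-32 + 23) = -31/(-9) = -31*(-⅑) = 31/9)
2093/1961 - 3584/b(-7) = 2093/1961 - 3584/31/9 = 2093*(1/1961) - 3584*9/31 = 2093/1961 - 32256/31 = -63189133/60791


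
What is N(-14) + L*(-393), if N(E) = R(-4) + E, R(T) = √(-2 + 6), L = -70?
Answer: 27498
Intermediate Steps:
R(T) = 2 (R(T) = √4 = 2)
N(E) = 2 + E
N(-14) + L*(-393) = (2 - 14) - 70*(-393) = -12 + 27510 = 27498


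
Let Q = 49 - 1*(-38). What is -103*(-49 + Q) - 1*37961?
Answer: -41875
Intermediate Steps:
Q = 87 (Q = 49 + 38 = 87)
-103*(-49 + Q) - 1*37961 = -103*(-49 + 87) - 1*37961 = -103*38 - 37961 = -3914 - 37961 = -41875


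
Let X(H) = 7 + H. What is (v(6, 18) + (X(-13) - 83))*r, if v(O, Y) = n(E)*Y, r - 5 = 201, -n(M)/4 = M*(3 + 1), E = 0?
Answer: -18334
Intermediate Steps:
n(M) = -16*M (n(M) = -4*M*(3 + 1) = -4*M*4 = -16*M)
r = 206 (r = 5 + 201 = 206)
v(O, Y) = 0 (v(O, Y) = (-16*0)*Y = 0*Y = 0)
(v(6, 18) + (X(-13) - 83))*r = (0 + ((7 - 13) - 83))*206 = (0 + (-6 - 83))*206 = (0 - 89)*206 = -89*206 = -18334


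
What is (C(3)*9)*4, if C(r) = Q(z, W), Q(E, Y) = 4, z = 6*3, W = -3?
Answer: 144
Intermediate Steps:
z = 18
C(r) = 4
(C(3)*9)*4 = (4*9)*4 = 36*4 = 144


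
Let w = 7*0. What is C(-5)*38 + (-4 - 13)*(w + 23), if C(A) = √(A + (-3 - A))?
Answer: -391 + 38*I*√3 ≈ -391.0 + 65.818*I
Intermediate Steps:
w = 0
C(A) = I*√3 (C(A) = √(-3) = I*√3)
C(-5)*38 + (-4 - 13)*(w + 23) = (I*√3)*38 + (-4 - 13)*(0 + 23) = 38*I*√3 - 17*23 = 38*I*√3 - 391 = -391 + 38*I*√3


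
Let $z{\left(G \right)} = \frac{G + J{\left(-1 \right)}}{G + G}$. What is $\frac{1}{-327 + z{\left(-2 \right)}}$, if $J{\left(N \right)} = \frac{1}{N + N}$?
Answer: $- \frac{8}{2611} \approx -0.003064$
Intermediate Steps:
$J{\left(N \right)} = \frac{1}{2 N}$
$z{\left(G \right)} = \frac{- \frac{1}{2} + G}{2 G}$ ($z{\left(G \right)} = \frac{G + \frac{1}{2 \left(-1\right)}}{G + G} = \frac{G + \frac{1}{2} \left(-1\right)}{2 G} = \left(G - \frac{1}{2}\right) \frac{1}{2 G} = \left(- \frac{1}{2} + G\right) \frac{1}{2 G} = \frac{- \frac{1}{2} + G}{2 G}$)
$\frac{1}{-327 + z{\left(-2 \right)}} = \frac{1}{-327 + \frac{-1 + 2 \left(-2\right)}{4 \left(-2\right)}} = \frac{1}{-327 + \frac{1}{4} \left(- \frac{1}{2}\right) \left(-1 - 4\right)} = \frac{1}{-327 + \frac{1}{4} \left(- \frac{1}{2}\right) \left(-5\right)} = \frac{1}{-327 + \frac{5}{8}} = \frac{1}{- \frac{2611}{8}} = - \frac{8}{2611}$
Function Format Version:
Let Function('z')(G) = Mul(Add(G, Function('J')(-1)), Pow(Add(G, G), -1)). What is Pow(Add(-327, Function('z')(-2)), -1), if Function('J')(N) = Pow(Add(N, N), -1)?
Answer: Rational(-8, 2611) ≈ -0.0030640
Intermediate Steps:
Function('J')(N) = Mul(Rational(1, 2), Pow(N, -1)) (Function('J')(N) = Pow(Mul(2, N), -1) = Mul(Rational(1, 2), Pow(N, -1)))
Function('z')(G) = Mul(Rational(1, 2), Pow(G, -1), Add(Rational(-1, 2), G)) (Function('z')(G) = Mul(Add(G, Mul(Rational(1, 2), Pow(-1, -1))), Pow(Add(G, G), -1)) = Mul(Add(G, Mul(Rational(1, 2), -1)), Pow(Mul(2, G), -1)) = Mul(Add(G, Rational(-1, 2)), Mul(Rational(1, 2), Pow(G, -1))) = Mul(Add(Rational(-1, 2), G), Mul(Rational(1, 2), Pow(G, -1))) = Mul(Rational(1, 2), Pow(G, -1), Add(Rational(-1, 2), G)))
Pow(Add(-327, Function('z')(-2)), -1) = Pow(Add(-327, Mul(Rational(1, 4), Pow(-2, -1), Add(-1, Mul(2, -2)))), -1) = Pow(Add(-327, Mul(Rational(1, 4), Rational(-1, 2), Add(-1, -4))), -1) = Pow(Add(-327, Mul(Rational(1, 4), Rational(-1, 2), -5)), -1) = Pow(Add(-327, Rational(5, 8)), -1) = Pow(Rational(-2611, 8), -1) = Rational(-8, 2611)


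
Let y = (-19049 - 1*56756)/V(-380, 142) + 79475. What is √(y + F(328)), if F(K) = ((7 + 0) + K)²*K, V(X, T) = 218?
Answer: √1753109379610/218 ≈ 6073.6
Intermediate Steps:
y = 17249745/218 (y = (-19049 - 1*56756)/218 + 79475 = (-19049 - 56756)*(1/218) + 79475 = -75805*1/218 + 79475 = -75805/218 + 79475 = 17249745/218 ≈ 79127.)
F(K) = K*(7 + K)² (F(K) = (7 + K)²*K = K*(7 + K)²)
√(y + F(328)) = √(17249745/218 + 328*(7 + 328)²) = √(17249745/218 + 328*335²) = √(17249745/218 + 328*112225) = √(17249745/218 + 36809800) = √(8041786145/218) = √1753109379610/218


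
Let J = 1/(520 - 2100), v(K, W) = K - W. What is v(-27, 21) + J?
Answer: -75841/1580 ≈ -48.001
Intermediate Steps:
J = -1/1580 (J = 1/(-1580) = -1/1580 ≈ -0.00063291)
v(-27, 21) + J = (-27 - 1*21) - 1/1580 = (-27 - 21) - 1/1580 = -48 - 1/1580 = -75841/1580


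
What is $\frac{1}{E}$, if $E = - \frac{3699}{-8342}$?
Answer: $\frac{8342}{3699} \approx 2.2552$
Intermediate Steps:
$E = \frac{3699}{8342}$ ($E = \left(-3699\right) \left(- \frac{1}{8342}\right) = \frac{3699}{8342} \approx 0.44342$)
$\frac{1}{E} = \frac{1}{\frac{3699}{8342}} = \frac{8342}{3699}$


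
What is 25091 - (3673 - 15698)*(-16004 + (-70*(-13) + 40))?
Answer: -180999259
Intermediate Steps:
25091 - (3673 - 15698)*(-16004 + (-70*(-13) + 40)) = 25091 - (-12025)*(-16004 + (910 + 40)) = 25091 - (-12025)*(-16004 + 950) = 25091 - (-12025)*(-15054) = 25091 - 1*181024350 = 25091 - 181024350 = -180999259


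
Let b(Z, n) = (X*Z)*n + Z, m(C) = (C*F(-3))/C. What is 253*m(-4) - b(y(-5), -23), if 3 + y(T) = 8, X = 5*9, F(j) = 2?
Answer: 5676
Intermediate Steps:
X = 45
y(T) = 5 (y(T) = -3 + 8 = 5)
m(C) = 2 (m(C) = (C*2)/C = (2*C)/C = 2)
b(Z, n) = Z + 45*Z*n (b(Z, n) = (45*Z)*n + Z = 45*Z*n + Z = Z + 45*Z*n)
253*m(-4) - b(y(-5), -23) = 253*2 - 5*(1 + 45*(-23)) = 506 - 5*(1 - 1035) = 506 - 5*(-1034) = 506 - 1*(-5170) = 506 + 5170 = 5676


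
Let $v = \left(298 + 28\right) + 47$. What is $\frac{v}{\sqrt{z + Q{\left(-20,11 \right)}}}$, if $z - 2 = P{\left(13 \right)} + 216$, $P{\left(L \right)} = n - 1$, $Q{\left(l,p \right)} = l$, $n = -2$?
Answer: $\frac{373 \sqrt{195}}{195} \approx 26.711$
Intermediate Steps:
$P{\left(L \right)} = -3$ ($P{\left(L \right)} = -2 - 1 = -3$)
$v = 373$ ($v = 326 + 47 = 373$)
$z = 215$ ($z = 2 + \left(-3 + 216\right) = 2 + 213 = 215$)
$\frac{v}{\sqrt{z + Q{\left(-20,11 \right)}}} = \frac{373}{\sqrt{215 - 20}} = \frac{373}{\sqrt{195}} = 373 \frac{\sqrt{195}}{195} = \frac{373 \sqrt{195}}{195}$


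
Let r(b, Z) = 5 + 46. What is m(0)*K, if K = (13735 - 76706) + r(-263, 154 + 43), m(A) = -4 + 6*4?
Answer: -1258400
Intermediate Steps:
r(b, Z) = 51
m(A) = 20 (m(A) = -4 + 24 = 20)
K = -62920 (K = (13735 - 76706) + 51 = -62971 + 51 = -62920)
m(0)*K = 20*(-62920) = -1258400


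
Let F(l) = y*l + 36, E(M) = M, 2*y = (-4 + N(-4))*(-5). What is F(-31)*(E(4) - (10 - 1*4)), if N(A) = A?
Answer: 1168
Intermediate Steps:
y = 20 (y = ((-4 - 4)*(-5))/2 = (-8*(-5))/2 = (1/2)*40 = 20)
F(l) = 36 + 20*l (F(l) = 20*l + 36 = 36 + 20*l)
F(-31)*(E(4) - (10 - 1*4)) = (36 + 20*(-31))*(4 - (10 - 1*4)) = (36 - 620)*(4 - (10 - 4)) = -584*(4 - 1*6) = -584*(4 - 6) = -584*(-2) = 1168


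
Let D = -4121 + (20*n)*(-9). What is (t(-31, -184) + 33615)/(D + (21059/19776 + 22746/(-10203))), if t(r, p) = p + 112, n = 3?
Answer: -2256040997568/313568678309 ≈ -7.1947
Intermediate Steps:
t(r, p) = 112 + p
D = -4661 (D = -4121 + (20*3)*(-9) = -4121 + 60*(-9) = -4121 - 540 = -4661)
(t(-31, -184) + 33615)/(D + (21059/19776 + 22746/(-10203))) = ((112 - 184) + 33615)/(-4661 + (21059/19776 + 22746/(-10203))) = (-72 + 33615)/(-4661 + (21059*(1/19776) + 22746*(-1/10203))) = 33543/(-4661 + (21059/19776 - 7582/3401)) = 33543/(-4661 - 78319973/67258176) = 33543/(-313568678309/67258176) = 33543*(-67258176/313568678309) = -2256040997568/313568678309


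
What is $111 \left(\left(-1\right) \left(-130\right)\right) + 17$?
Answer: $14447$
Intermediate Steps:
$111 \left(\left(-1\right) \left(-130\right)\right) + 17 = 111 \cdot 130 + 17 = 14430 + 17 = 14447$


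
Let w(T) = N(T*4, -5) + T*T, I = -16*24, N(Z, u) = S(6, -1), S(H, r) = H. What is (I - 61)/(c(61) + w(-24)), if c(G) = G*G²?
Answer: -445/227563 ≈ -0.0019555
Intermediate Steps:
N(Z, u) = 6
c(G) = G³
I = -384
w(T) = 6 + T² (w(T) = 6 + T*T = 6 + T²)
(I - 61)/(c(61) + w(-24)) = (-384 - 61)/(61³ + (6 + (-24)²)) = -445/(226981 + (6 + 576)) = -445/(226981 + 582) = -445/227563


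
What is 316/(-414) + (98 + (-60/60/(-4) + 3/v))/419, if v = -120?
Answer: -1834777/3469320 ≈ -0.52886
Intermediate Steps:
316/(-414) + (98 + (-60/60/(-4) + 3/v))/419 = 316/(-414) + (98 + (-60/60/(-4) + 3/(-120)))/419 = 316*(-1/414) + (98 + (-60*1/60*(-¼) + 3*(-1/120)))*(1/419) = -158/207 + (98 + (-1*(-¼) - 1/40))*(1/419) = -158/207 + (98 + (¼ - 1/40))*(1/419) = -158/207 + (98 + 9/40)*(1/419) = -158/207 + (3929/40)*(1/419) = -158/207 + 3929/16760 = -1834777/3469320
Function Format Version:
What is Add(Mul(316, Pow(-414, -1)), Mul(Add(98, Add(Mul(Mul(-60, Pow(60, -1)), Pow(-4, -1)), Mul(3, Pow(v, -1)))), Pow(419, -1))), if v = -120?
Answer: Rational(-1834777, 3469320) ≈ -0.52886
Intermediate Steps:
Add(Mul(316, Pow(-414, -1)), Mul(Add(98, Add(Mul(Mul(-60, Pow(60, -1)), Pow(-4, -1)), Mul(3, Pow(v, -1)))), Pow(419, -1))) = Add(Mul(316, Pow(-414, -1)), Mul(Add(98, Add(Mul(Mul(-60, Pow(60, -1)), Pow(-4, -1)), Mul(3, Pow(-120, -1)))), Pow(419, -1))) = Add(Mul(316, Rational(-1, 414)), Mul(Add(98, Add(Mul(Mul(-60, Rational(1, 60)), Rational(-1, 4)), Mul(3, Rational(-1, 120)))), Rational(1, 419))) = Add(Rational(-158, 207), Mul(Add(98, Add(Mul(-1, Rational(-1, 4)), Rational(-1, 40))), Rational(1, 419))) = Add(Rational(-158, 207), Mul(Add(98, Add(Rational(1, 4), Rational(-1, 40))), Rational(1, 419))) = Add(Rational(-158, 207), Mul(Add(98, Rational(9, 40)), Rational(1, 419))) = Add(Rational(-158, 207), Mul(Rational(3929, 40), Rational(1, 419))) = Add(Rational(-158, 207), Rational(3929, 16760)) = Rational(-1834777, 3469320)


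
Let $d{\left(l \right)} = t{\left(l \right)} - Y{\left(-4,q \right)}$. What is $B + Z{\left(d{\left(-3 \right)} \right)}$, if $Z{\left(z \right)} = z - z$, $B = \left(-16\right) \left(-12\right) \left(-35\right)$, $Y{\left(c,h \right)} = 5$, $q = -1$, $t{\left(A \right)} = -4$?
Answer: $-6720$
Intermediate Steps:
$d{\left(l \right)} = -9$ ($d{\left(l \right)} = -4 - 5 = -9$)
$B = -6720$ ($B = 192 \left(-35\right) = -6720$)
$Z{\left(z \right)} = 0$
$B + Z{\left(d{\left(-3 \right)} \right)} = -6720 + 0 = -6720$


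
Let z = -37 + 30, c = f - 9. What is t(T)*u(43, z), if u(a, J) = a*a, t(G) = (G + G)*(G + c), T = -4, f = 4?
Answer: 133128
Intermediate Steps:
c = -5 (c = 4 - 9 = -5)
z = -7
t(G) = 2*G*(-5 + G) (t(G) = (G + G)*(G - 5) = (2*G)*(-5 + G) = 2*G*(-5 + G))
u(a, J) = a**2
t(T)*u(43, z) = (2*(-4)*(-5 - 4))*43**2 = (2*(-4)*(-9))*1849 = 72*1849 = 133128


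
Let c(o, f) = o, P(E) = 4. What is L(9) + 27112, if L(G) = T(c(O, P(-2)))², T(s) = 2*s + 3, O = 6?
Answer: 27337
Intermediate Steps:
T(s) = 3 + 2*s
L(G) = 225 (L(G) = (3 + 2*6)² = (3 + 12)² = 15² = 225)
L(9) + 27112 = 225 + 27112 = 27337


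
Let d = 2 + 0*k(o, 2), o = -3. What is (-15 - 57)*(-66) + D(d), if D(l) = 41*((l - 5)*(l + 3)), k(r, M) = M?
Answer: 4137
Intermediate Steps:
d = 2 (d = 2 + 0*2 = 2 + 0 = 2)
D(l) = 41*(-5 + l)*(3 + l) (D(l) = 41*((-5 + l)*(3 + l)) = 41*(-5 + l)*(3 + l))
(-15 - 57)*(-66) + D(d) = (-15 - 57)*(-66) + (-615 - 82*2 + 41*2**2) = -72*(-66) + (-615 - 164 + 41*4) = 4752 + (-615 - 164 + 164) = 4752 - 615 = 4137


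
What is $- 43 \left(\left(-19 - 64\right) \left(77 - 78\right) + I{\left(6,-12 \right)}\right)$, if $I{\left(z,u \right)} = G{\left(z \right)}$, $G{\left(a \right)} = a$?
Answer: $-3827$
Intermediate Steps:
$I{\left(z,u \right)} = z$
$- 43 \left(\left(-19 - 64\right) \left(77 - 78\right) + I{\left(6,-12 \right)}\right) = - 43 \left(\left(-19 - 64\right) \left(77 - 78\right) + 6\right) = - 43 \left(\left(-83\right) \left(-1\right) + 6\right) = - 43 \left(83 + 6\right) = \left(-43\right) 89 = -3827$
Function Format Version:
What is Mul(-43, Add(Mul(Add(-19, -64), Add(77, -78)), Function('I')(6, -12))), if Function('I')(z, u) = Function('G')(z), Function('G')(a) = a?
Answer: -3827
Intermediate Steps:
Function('I')(z, u) = z
Mul(-43, Add(Mul(Add(-19, -64), Add(77, -78)), Function('I')(6, -12))) = Mul(-43, Add(Mul(Add(-19, -64), Add(77, -78)), 6)) = Mul(-43, Add(Mul(-83, -1), 6)) = Mul(-43, Add(83, 6)) = Mul(-43, 89) = -3827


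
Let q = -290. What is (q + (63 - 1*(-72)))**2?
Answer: 24025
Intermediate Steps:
(q + (63 - 1*(-72)))**2 = (-290 + (63 - 1*(-72)))**2 = (-290 + (63 + 72))**2 = (-290 + 135)**2 = (-155)**2 = 24025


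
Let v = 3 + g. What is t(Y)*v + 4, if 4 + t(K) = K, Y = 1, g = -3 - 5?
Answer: 19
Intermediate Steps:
g = -8
t(K) = -4 + K
v = -5 (v = 3 - 8 = -5)
t(Y)*v + 4 = (-4 + 1)*(-5) + 4 = -3*(-5) + 4 = 15 + 4 = 19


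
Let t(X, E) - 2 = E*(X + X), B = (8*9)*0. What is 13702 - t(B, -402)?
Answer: 13700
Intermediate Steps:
B = 0 (B = 72*0 = 0)
t(X, E) = 2 + 2*E*X (t(X, E) = 2 + E*(X + X) = 2 + E*(2*X) = 2 + 2*E*X)
13702 - t(B, -402) = 13702 - (2 + 2*(-402)*0) = 13702 - (2 + 0) = 13702 - 1*2 = 13702 - 2 = 13700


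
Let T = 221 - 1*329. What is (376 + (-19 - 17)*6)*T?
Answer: -17280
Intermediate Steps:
T = -108 (T = 221 - 329 = -108)
(376 + (-19 - 17)*6)*T = (376 + (-19 - 17)*6)*(-108) = (376 - 36*6)*(-108) = (376 - 216)*(-108) = 160*(-108) = -17280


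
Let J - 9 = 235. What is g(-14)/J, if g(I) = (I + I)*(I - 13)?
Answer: 189/61 ≈ 3.0984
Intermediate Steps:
g(I) = 2*I*(-13 + I) (g(I) = (2*I)*(-13 + I) = 2*I*(-13 + I))
J = 244 (J = 9 + 235 = 244)
g(-14)/J = (2*(-14)*(-13 - 14))/244 = (2*(-14)*(-27))*(1/244) = 756*(1/244) = 189/61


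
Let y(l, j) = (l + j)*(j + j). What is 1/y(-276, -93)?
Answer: 1/68634 ≈ 1.4570e-5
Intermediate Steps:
y(l, j) = 2*j*(j + l) (y(l, j) = (j + l)*(2*j) = 2*j*(j + l))
1/y(-276, -93) = 1/(2*(-93)*(-93 - 276)) = 1/(2*(-93)*(-369)) = 1/68634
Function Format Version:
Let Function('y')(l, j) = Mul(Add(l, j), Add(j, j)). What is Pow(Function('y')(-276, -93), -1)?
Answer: Rational(1, 68634) ≈ 1.4570e-5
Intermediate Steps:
Function('y')(l, j) = Mul(2, j, Add(j, l)) (Function('y')(l, j) = Mul(Add(j, l), Mul(2, j)) = Mul(2, j, Add(j, l)))
Pow(Function('y')(-276, -93), -1) = Pow(Mul(2, -93, Add(-93, -276)), -1) = Pow(Mul(2, -93, -369), -1) = Pow(68634, -1) = Rational(1, 68634)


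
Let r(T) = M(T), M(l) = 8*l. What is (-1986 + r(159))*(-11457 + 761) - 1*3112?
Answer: 7633832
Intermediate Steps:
r(T) = 8*T
(-1986 + r(159))*(-11457 + 761) - 1*3112 = (-1986 + 8*159)*(-11457 + 761) - 1*3112 = (-1986 + 1272)*(-10696) - 3112 = -714*(-10696) - 3112 = 7636944 - 3112 = 7633832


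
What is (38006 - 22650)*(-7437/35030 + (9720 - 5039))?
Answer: 1258946250254/17515 ≈ 7.1878e+7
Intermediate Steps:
(38006 - 22650)*(-7437/35030 + (9720 - 5039)) = 15356*(-7437*1/35030 + 4681) = 15356*(-7437/35030 + 4681) = 15356*(163967993/35030) = 1258946250254/17515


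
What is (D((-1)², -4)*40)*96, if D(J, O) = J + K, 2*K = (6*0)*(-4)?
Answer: 3840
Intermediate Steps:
K = 0 (K = ((6*0)*(-4))/2 = (0*(-4))/2 = (½)*0 = 0)
D(J, O) = J (D(J, O) = J + 0 = J)
(D((-1)², -4)*40)*96 = ((-1)²*40)*96 = (1*40)*96 = 40*96 = 3840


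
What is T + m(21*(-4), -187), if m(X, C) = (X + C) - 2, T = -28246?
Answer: -28519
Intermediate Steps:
m(X, C) = -2 + C + X (m(X, C) = (C + X) - 2 = -2 + C + X)
T + m(21*(-4), -187) = -28246 + (-2 - 187 + 21*(-4)) = -28246 + (-2 - 187 - 84) = -28246 - 273 = -28519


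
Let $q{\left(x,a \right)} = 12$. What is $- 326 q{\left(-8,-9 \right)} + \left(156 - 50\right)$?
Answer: $-3806$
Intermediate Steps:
$- 326 q{\left(-8,-9 \right)} + \left(156 - 50\right) = \left(-326\right) 12 + \left(156 - 50\right) = -3912 + 106 = -3806$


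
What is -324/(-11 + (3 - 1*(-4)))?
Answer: 81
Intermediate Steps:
-324/(-11 + (3 - 1*(-4))) = -324/(-11 + (3 + 4)) = -324/(-11 + 7) = -324/(-4) = -324*(-1/4) = 81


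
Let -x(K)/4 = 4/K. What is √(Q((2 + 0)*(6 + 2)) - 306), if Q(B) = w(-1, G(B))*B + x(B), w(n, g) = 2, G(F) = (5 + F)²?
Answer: 5*I*√11 ≈ 16.583*I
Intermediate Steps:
x(K) = -16/K
Q(B) = -16/B + 2*B (Q(B) = 2*B - 16/B = -16/B + 2*B)
√(Q((2 + 0)*(6 + 2)) - 306) = √((-16*1/((2 + 0)*(6 + 2)) + 2*((2 + 0)*(6 + 2))) - 306) = √((-16/(2*8) + 2*(2*8)) - 306) = √((-16/16 + 2*16) - 306) = √((-16*1/16 + 32) - 306) = √((-1 + 32) - 306) = √(31 - 306) = √(-275) = 5*I*√11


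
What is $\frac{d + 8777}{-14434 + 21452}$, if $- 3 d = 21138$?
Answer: $\frac{1731}{7018} \approx 0.24665$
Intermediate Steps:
$d = -7046$ ($d = \left(- \frac{1}{3}\right) 21138 = -7046$)
$\frac{d + 8777}{-14434 + 21452} = \frac{-7046 + 8777}{-14434 + 21452} = \frac{1731}{7018}$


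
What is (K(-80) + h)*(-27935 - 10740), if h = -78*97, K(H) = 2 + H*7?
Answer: 314195700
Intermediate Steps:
K(H) = 2 + 7*H
h = -7566
(K(-80) + h)*(-27935 - 10740) = ((2 + 7*(-80)) - 7566)*(-27935 - 10740) = ((2 - 560) - 7566)*(-38675) = (-558 - 7566)*(-38675) = -8124*(-38675) = 314195700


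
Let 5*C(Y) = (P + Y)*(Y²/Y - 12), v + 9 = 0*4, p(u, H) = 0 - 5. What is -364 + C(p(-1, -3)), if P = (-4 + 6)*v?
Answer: -1429/5 ≈ -285.80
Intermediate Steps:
p(u, H) = -5
v = -9 (v = -9 + 0*4 = -9 + 0 = -9)
P = -18 (P = (-4 + 6)*(-9) = 2*(-9) = -18)
C(Y) = (-18 + Y)*(-12 + Y)/5 (C(Y) = ((-18 + Y)*(Y²/Y - 12))/5 = ((-18 + Y)*(Y - 12))/5 = ((-18 + Y)*(-12 + Y))/5 = (-18 + Y)*(-12 + Y)/5)
-364 + C(p(-1, -3)) = -364 + (216/5 - 6*(-5) + (⅕)*(-5)²) = -364 + (216/5 + 30 + (⅕)*25) = -364 + (216/5 + 30 + 5) = -364 + 391/5 = -1429/5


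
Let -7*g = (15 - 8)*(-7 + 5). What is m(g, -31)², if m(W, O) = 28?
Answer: 784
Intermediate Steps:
g = 2 (g = -(15 - 8)*(-7 + 5)/7 = -(-2) = -⅐*(-14) = 2)
m(g, -31)² = 28² = 784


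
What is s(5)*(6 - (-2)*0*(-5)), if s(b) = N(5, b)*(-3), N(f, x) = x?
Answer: -90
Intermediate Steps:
s(b) = -3*b (s(b) = b*(-3) = -3*b)
s(5)*(6 - (-2)*0*(-5)) = (-3*5)*(6 - (-2)*0*(-5)) = -15*(6 - 2*0*(-5)) = -15*(6 + 0*(-5)) = -15*(6 + 0) = -15*6 = -90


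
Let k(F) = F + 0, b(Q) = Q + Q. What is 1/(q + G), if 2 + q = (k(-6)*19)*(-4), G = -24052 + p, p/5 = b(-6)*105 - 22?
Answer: -1/30008 ≈ -3.3324e-5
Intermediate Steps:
b(Q) = 2*Q
p = -6410 (p = 5*((2*(-6))*105 - 22) = 5*(-12*105 - 22) = 5*(-1260 - 22) = 5*(-1282) = -6410)
k(F) = F
G = -30462 (G = -24052 - 6410 = -30462)
q = 454 (q = -2 - 6*19*(-4) = -2 - 114*(-4) = -2 + 456 = 454)
1/(q + G) = 1/(454 - 30462) = 1/(-30008) = -1/30008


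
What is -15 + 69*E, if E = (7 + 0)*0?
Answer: -15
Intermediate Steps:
E = 0 (E = 7*0 = 0)
-15 + 69*E = -15 + 69*0 = -15 + 0 = -15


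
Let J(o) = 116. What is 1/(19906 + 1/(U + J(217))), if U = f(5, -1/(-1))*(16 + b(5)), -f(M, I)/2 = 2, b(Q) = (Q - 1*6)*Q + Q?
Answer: 52/1035113 ≈ 5.0236e-5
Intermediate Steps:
b(Q) = Q + Q*(-6 + Q) (b(Q) = (Q - 6)*Q + Q = (-6 + Q)*Q + Q = Q*(-6 + Q) + Q = Q + Q*(-6 + Q))
f(M, I) = -4 (f(M, I) = -2*2 = -4)
U = -64 (U = -4*(16 + 5*(-5 + 5)) = -4*(16 + 5*0) = -4*(16 + 0) = -4*16 = -64)
1/(19906 + 1/(U + J(217))) = 1/(19906 + 1/(-64 + 116)) = 1/(19906 + 1/52) = 1/(1035113/52) = 52/1035113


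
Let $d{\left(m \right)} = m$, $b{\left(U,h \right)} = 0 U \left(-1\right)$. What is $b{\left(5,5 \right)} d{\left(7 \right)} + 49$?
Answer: $49$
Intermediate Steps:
$b{\left(U,h \right)} = 0$ ($b{\left(U,h \right)} = 0 \left(-1\right) = 0$)
$b{\left(5,5 \right)} d{\left(7 \right)} + 49 = 0 \cdot 7 + 49 = 0 + 49 = 49$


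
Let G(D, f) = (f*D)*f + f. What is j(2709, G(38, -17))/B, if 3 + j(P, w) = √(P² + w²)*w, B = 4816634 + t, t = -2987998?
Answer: -3/1828636 + 1414485*√7666/1828636 ≈ 67.726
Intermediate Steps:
B = 1828636 (B = 4816634 - 2987998 = 1828636)
G(D, f) = f + D*f² (G(D, f) = (D*f)*f + f = D*f² + f = f + D*f²)
j(P, w) = -3 + w*√(P² + w²) (j(P, w) = -3 + √(P² + w²)*w = -3 + w*√(P² + w²))
j(2709, G(38, -17))/B = (-3 + (-17*(1 + 38*(-17)))*√(2709² + (-17*(1 + 38*(-17)))²))/1828636 = (-3 + (-17*(1 - 646))*√(7338681 + (-17*(1 - 646))²))*(1/1828636) = (-3 + (-17*(-645))*√(7338681 + (-17*(-645))²))*(1/1828636) = (-3 + 10965*√(7338681 + 10965²))*(1/1828636) = (-3 + 10965*√(7338681 + 120231225))*(1/1828636) = (-3 + 10965*√127569906)*(1/1828636) = (-3 + 10965*(129*√7666))*(1/1828636) = (-3 + 1414485*√7666)*(1/1828636) = -3/1828636 + 1414485*√7666/1828636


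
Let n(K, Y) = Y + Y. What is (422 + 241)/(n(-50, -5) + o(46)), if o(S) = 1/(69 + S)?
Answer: -25415/383 ≈ -66.358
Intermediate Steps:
n(K, Y) = 2*Y
(422 + 241)/(n(-50, -5) + o(46)) = (422 + 241)/(2*(-5) + 1/(69 + 46)) = 663/(-10 + 1/115) = 663/(-1149/115) = 663*(-115/1149) = -25415/383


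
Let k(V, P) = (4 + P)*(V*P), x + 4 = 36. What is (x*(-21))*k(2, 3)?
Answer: -28224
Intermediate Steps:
x = 32 (x = -4 + 36 = 32)
k(V, P) = P*V*(4 + P) (k(V, P) = (4 + P)*(P*V) = P*V*(4 + P))
(x*(-21))*k(2, 3) = (32*(-21))*(3*2*(4 + 3)) = -2016*2*7 = -672*42 = -28224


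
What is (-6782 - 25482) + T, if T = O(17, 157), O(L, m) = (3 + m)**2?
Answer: -6664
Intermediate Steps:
T = 25600 (T = (3 + 157)**2 = 160**2 = 25600)
(-6782 - 25482) + T = (-6782 - 25482) + 25600 = -32264 + 25600 = -6664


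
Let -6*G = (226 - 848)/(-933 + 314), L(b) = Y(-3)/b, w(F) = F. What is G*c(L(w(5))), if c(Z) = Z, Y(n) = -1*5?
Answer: 311/1857 ≈ 0.16747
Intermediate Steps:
Y(n) = -5
L(b) = -5/b
G = -311/1857 (G = -(226 - 848)/(6*(-933 + 314)) = -(-311)/(3*(-619)) = -(-311)*(-1)/(3*619) = -⅙*622/619 = -311/1857 ≈ -0.16747)
G*c(L(w(5))) = -(-1555)/(1857*5) = -311/1857*(-1) = 311/1857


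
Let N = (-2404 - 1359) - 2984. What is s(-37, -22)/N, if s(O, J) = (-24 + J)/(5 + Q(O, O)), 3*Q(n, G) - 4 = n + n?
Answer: -46/123695 ≈ -0.00037188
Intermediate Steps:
Q(n, G) = 4/3 + 2*n/3 (Q(n, G) = 4/3 + (n + n)/3 = 4/3 + (2*n)/3 = 4/3 + 2*n/3)
s(O, J) = (-24 + J)/(19/3 + 2*O/3) (s(O, J) = (-24 + J)/(5 + (4/3 + 2*O/3)) = (-24 + J)/(19/3 + 2*O/3))
N = -6747 (N = -3763 - 2984 = -6747)
s(-37, -22)/N = (3*(-24 - 22)/(19 + 2*(-37)))/(-6747) = (3*(-46)/(19 - 74))*(-1/6747) = (3*(-46)/(-55))*(-1/6747) = (3*(-1/55)*(-46))*(-1/6747) = (138/55)*(-1/6747) = -46/123695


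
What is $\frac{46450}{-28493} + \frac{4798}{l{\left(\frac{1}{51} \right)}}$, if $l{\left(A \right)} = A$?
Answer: $\frac{6972133664}{28493} \approx 2.447 \cdot 10^{5}$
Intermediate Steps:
$\frac{46450}{-28493} + \frac{4798}{l{\left(\frac{1}{51} \right)}} = \frac{46450}{-28493} + \frac{4798}{\frac{1}{51}} = 46450 \left(- \frac{1}{28493}\right) + 4798 \frac{1}{\frac{1}{51}} = - \frac{46450}{28493} + 4798 \cdot 51 = - \frac{46450}{28493} + 244698 = \frac{6972133664}{28493}$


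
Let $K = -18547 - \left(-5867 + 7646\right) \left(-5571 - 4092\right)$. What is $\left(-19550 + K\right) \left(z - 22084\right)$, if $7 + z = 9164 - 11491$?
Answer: $-418826814840$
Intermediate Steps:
$z = -2334$ ($z = -7 + \left(9164 - 11491\right) = -7 - 2327 = -2334$)
$K = 17171930$ ($K = -18547 - 1779 \left(-9663\right) = -18547 - -17190477 = -18547 + 17190477 = 17171930$)
$\left(-19550 + K\right) \left(z - 22084\right) = \left(-19550 + 17171930\right) \left(-2334 - 22084\right) = 17152380 \left(-24418\right) = -418826814840$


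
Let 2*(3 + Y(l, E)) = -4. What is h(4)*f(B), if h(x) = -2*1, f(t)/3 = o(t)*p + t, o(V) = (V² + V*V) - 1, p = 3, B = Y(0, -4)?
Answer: -852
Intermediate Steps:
Y(l, E) = -5 (Y(l, E) = -3 + (½)*(-4) = -3 - 2 = -5)
B = -5
o(V) = -1 + 2*V² (o(V) = (V² + V²) - 1 = 2*V² - 1 = -1 + 2*V²)
f(t) = -9 + 3*t + 18*t² (f(t) = 3*((-1 + 2*t²)*3 + t) = 3*((-3 + 6*t²) + t) = 3*(-3 + t + 6*t²) = -9 + 3*t + 18*t²)
h(x) = -2
h(4)*f(B) = -2*(-9 + 3*(-5) + 18*(-5)²) = -2*(-9 - 15 + 18*25) = -2*(-9 - 15 + 450) = -2*426 = -852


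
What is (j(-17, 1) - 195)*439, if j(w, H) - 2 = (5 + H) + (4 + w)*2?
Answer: -93507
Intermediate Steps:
j(w, H) = 15 + H + 2*w (j(w, H) = 2 + ((5 + H) + (4 + w)*2) = 2 + ((5 + H) + (8 + 2*w)) = 2 + (13 + H + 2*w) = 15 + H + 2*w)
(j(-17, 1) - 195)*439 = ((15 + 1 + 2*(-17)) - 195)*439 = ((15 + 1 - 34) - 195)*439 = (-18 - 195)*439 = -213*439 = -93507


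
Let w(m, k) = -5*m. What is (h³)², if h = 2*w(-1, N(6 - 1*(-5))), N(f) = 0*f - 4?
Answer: 1000000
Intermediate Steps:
N(f) = -4 (N(f) = 0 - 4 = -4)
h = 10 (h = 2*(-5*(-1)) = 2*5 = 10)
(h³)² = (10³)² = 1000² = 1000000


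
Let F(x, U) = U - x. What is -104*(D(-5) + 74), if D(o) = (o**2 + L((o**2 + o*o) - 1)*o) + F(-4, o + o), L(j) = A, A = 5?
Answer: -7072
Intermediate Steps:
L(j) = 5
D(o) = 4 + o**2 + 7*o (D(o) = (o**2 + 5*o) + ((o + o) - 1*(-4)) = (o**2 + 5*o) + (2*o + 4) = (o**2 + 5*o) + (4 + 2*o) = 4 + o**2 + 7*o)
-104*(D(-5) + 74) = -104*((4 + (-5)**2 + 7*(-5)) + 74) = -104*((4 + 25 - 35) + 74) = -104*(-6 + 74) = -104*68 = -7072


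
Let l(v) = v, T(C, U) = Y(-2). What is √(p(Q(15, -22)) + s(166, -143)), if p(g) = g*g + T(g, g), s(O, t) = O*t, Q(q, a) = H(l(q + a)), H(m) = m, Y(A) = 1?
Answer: 6*I*√658 ≈ 153.91*I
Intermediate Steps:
T(C, U) = 1
Q(q, a) = a + q (Q(q, a) = q + a = a + q)
p(g) = 1 + g² (p(g) = g*g + 1 = g² + 1 = 1 + g²)
√(p(Q(15, -22)) + s(166, -143)) = √((1 + (-22 + 15)²) + 166*(-143)) = √((1 + (-7)²) - 23738) = √((1 + 49) - 23738) = √(50 - 23738) = √(-23688) = 6*I*√658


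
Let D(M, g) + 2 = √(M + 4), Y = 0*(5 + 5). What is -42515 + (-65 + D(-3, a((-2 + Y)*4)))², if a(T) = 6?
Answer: -38159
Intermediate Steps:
Y = 0 (Y = 0*10 = 0)
D(M, g) = -2 + √(4 + M) (D(M, g) = -2 + √(M + 4) = -2 + √(4 + M))
-42515 + (-65 + D(-3, a((-2 + Y)*4)))² = -42515 + (-65 + (-2 + √(4 - 3)))² = -42515 + (-65 + (-2 + √1))² = -42515 + (-65 + (-2 + 1))² = -42515 + (-65 - 1)² = -42515 + (-66)² = -42515 + 4356 = -38159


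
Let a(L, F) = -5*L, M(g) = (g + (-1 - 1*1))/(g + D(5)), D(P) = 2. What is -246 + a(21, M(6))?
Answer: -351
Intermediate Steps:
M(g) = (-2 + g)/(2 + g) (M(g) = (g + (-1 - 1*1))/(g + 2) = (g + (-1 - 1))/(2 + g) = (g - 2)/(2 + g) = (-2 + g)/(2 + g))
-246 + a(21, M(6)) = -246 - 5*21 = -246 - 105 = -351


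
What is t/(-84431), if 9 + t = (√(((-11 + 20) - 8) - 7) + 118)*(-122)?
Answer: 14405/84431 + 122*I*√6/84431 ≈ 0.17061 + 0.0035394*I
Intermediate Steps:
t = -14405 - 122*I*√6 (t = -9 + (√(((-11 + 20) - 8) - 7) + 118)*(-122) = -9 + (√((9 - 8) - 7) + 118)*(-122) = -9 + (√(1 - 7) + 118)*(-122) = -9 + (√(-6) + 118)*(-122) = -9 + (I*√6 + 118)*(-122) = -9 + (118 + I*√6)*(-122) = -9 + (-14396 - 122*I*√6) = -14405 - 122*I*√6 ≈ -14405.0 - 298.84*I)
t/(-84431) = (-14405 - 122*I*√6)/(-84431) = (-14405 - 122*I*√6)*(-1/84431) = 14405/84431 + 122*I*√6/84431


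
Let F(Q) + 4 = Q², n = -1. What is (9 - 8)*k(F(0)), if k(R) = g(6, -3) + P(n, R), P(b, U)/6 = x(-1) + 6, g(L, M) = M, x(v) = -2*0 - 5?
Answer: 3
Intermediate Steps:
x(v) = -5 (x(v) = 0 - 5 = -5)
P(b, U) = 6 (P(b, U) = 6*(-5 + 6) = 6*1 = 6)
F(Q) = -4 + Q²
k(R) = 3 (k(R) = -3 + 6 = 3)
(9 - 8)*k(F(0)) = (9 - 8)*3 = 1*3 = 3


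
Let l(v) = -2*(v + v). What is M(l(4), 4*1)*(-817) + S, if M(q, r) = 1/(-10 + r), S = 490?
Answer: 3757/6 ≈ 626.17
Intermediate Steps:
l(v) = -4*v
M(l(4), 4*1)*(-817) + S = -817/(-10 + 4*1) + 490 = -817/(-10 + 4) + 490 = -817/(-6) + 490 = -1/6*(-817) + 490 = 817/6 + 490 = 3757/6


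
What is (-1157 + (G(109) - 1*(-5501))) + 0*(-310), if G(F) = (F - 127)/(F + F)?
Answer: 473487/109 ≈ 4343.9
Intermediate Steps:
G(F) = (-127 + F)/(2*F) (G(F) = (-127 + F)/((2*F)) = (-127 + F)*(1/(2*F)) = (-127 + F)/(2*F))
(-1157 + (G(109) - 1*(-5501))) + 0*(-310) = (-1157 + ((½)*(-127 + 109)/109 - 1*(-5501))) + 0*(-310) = (-1157 + ((½)*(1/109)*(-18) + 5501)) + 0 = (-1157 + (-9/109 + 5501)) + 0 = (-1157 + 599600/109) + 0 = 473487/109 + 0 = 473487/109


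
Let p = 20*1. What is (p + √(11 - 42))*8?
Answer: 160 + 8*I*√31 ≈ 160.0 + 44.542*I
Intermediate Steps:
p = 20
(p + √(11 - 42))*8 = (20 + √(11 - 42))*8 = (20 + √(-31))*8 = (20 + I*√31)*8 = 160 + 8*I*√31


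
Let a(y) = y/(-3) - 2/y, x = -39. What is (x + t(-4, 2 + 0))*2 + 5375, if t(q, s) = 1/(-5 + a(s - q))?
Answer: 58264/11 ≈ 5296.7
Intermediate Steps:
a(y) = -2/y - y/3 (a(y) = y*(-⅓) - 2/y = -y/3 - 2/y = -2/y - y/3)
t(q, s) = 1/(-5 - 2/(s - q) - s/3 + q/3) (t(q, s) = 1/(-5 + (-2/(s - q) - (s - q)/3)) = 1/(-5 + (-2/(s - q) + (-s/3 + q/3))) = 1/(-5 + (-2/(s - q) - s/3 + q/3)) = 1/(-5 - 2/(s - q) - s/3 + q/3))
(x + t(-4, 2 + 0))*2 + 5375 = (-39 + 3*((2 + 0) - 1*(-4))/(-6 + (-4 - (2 + 0))*(15 + (2 + 0) - 1*(-4))))*2 + 5375 = (-39 + 3*(2 + 4)/(-6 + (-4 - 1*2)*(15 + 2 + 4)))*2 + 5375 = (-39 + 3*6/(-6 + (-4 - 2)*21))*2 + 5375 = (-39 + 3*6/(-6 - 6*21))*2 + 5375 = (-39 + 3*6/(-6 - 126))*2 + 5375 = (-39 + 3*6/(-132))*2 + 5375 = (-39 + 3*(-1/132)*6)*2 + 5375 = (-39 - 3/22)*2 + 5375 = -861/22*2 + 5375 = -861/11 + 5375 = 58264/11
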